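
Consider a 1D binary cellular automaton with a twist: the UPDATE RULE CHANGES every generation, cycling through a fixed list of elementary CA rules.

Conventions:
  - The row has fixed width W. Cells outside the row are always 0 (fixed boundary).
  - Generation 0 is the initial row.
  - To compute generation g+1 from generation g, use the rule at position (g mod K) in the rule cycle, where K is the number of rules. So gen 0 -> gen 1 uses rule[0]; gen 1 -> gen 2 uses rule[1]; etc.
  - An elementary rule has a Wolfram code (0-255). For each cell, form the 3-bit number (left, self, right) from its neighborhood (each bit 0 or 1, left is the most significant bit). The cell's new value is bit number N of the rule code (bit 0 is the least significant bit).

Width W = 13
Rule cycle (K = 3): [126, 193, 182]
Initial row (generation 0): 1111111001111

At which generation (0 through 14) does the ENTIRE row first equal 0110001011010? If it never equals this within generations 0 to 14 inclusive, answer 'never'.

Gen 0: 1111111001111
Gen 1 (rule 126): 1000001111001
Gen 2 (rule 193): 0011100111000
Gen 3 (rule 182): 0101011010100
Gen 4 (rule 126): 1111111111110
Gen 5 (rule 193): 0111111111110
Gen 6 (rule 182): 1011111111101
Gen 7 (rule 126): 1110000000111
Gen 8 (rule 193): 0110111110011
Gen 9 (rule 182): 1001011101100
Gen 10 (rule 126): 1111110111110
Gen 11 (rule 193): 0111110011110
Gen 12 (rule 182): 1011101101101
Gen 13 (rule 126): 1110111111111
Gen 14 (rule 193): 0110011111111

Answer: never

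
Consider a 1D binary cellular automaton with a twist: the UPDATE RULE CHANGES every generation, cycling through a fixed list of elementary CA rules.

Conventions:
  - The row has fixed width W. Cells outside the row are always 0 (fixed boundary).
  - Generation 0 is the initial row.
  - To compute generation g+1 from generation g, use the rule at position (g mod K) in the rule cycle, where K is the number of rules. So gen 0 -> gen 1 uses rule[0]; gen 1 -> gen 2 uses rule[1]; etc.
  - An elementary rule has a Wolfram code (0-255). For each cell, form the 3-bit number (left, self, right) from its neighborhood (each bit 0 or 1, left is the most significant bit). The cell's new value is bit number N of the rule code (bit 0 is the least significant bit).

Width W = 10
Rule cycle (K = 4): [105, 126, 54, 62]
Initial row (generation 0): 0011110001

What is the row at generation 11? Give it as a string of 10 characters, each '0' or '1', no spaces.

Answer: 0000000000

Derivation:
Gen 0: 0011110001
Gen 1 (rule 105): 1010010100
Gen 2 (rule 126): 1111111110
Gen 3 (rule 54): 0000000001
Gen 4 (rule 62): 0000000011
Gen 5 (rule 105): 1111111011
Gen 6 (rule 126): 1000001111
Gen 7 (rule 54): 1100010000
Gen 8 (rule 62): 1010111000
Gen 9 (rule 105): 0101101011
Gen 10 (rule 126): 1111111111
Gen 11 (rule 54): 0000000000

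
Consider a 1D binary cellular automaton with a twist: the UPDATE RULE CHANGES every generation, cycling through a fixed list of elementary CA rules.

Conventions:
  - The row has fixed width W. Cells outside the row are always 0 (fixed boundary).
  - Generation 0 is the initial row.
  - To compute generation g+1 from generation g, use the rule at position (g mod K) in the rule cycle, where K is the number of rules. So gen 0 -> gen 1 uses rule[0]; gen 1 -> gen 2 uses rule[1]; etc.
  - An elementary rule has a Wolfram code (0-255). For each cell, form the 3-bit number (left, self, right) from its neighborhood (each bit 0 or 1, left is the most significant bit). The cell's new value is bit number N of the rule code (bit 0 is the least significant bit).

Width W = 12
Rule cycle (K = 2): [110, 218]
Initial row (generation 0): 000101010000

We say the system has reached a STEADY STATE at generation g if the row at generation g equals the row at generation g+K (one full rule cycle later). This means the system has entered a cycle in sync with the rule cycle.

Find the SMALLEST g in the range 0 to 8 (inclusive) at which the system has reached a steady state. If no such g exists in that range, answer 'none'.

Answer: none

Derivation:
Gen 0: 000101010000
Gen 1 (rule 110): 001111110000
Gen 2 (rule 218): 011111111000
Gen 3 (rule 110): 110000001000
Gen 4 (rule 218): 111000010100
Gen 5 (rule 110): 101000111100
Gen 6 (rule 218): 000101111110
Gen 7 (rule 110): 001111000010
Gen 8 (rule 218): 011111100101
Gen 9 (rule 110): 110000101111
Gen 10 (rule 218): 111001001111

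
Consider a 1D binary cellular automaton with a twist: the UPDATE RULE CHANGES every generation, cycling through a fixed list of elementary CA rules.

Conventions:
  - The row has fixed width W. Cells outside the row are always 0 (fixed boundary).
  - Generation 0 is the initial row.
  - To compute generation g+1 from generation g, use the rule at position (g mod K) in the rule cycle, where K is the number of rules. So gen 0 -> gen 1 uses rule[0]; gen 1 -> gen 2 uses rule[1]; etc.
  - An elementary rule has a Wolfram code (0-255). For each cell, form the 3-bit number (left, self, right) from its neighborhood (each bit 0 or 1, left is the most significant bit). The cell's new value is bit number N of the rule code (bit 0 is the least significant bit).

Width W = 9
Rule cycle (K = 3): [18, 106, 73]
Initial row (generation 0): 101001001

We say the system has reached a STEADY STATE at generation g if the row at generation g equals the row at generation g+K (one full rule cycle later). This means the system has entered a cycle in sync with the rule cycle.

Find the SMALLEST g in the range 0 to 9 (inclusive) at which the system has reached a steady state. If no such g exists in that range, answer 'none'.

Gen 0: 101001001
Gen 1 (rule 18): 000110110
Gen 2 (rule 106): 001111110
Gen 3 (rule 73): 101000010
Gen 4 (rule 18): 000100101
Gen 5 (rule 106): 001001010
Gen 6 (rule 73): 100000000
Gen 7 (rule 18): 010000000
Gen 8 (rule 106): 100000000
Gen 9 (rule 73): 001111111
Gen 10 (rule 18): 010000000
Gen 11 (rule 106): 100000000
Gen 12 (rule 73): 001111111

Answer: 7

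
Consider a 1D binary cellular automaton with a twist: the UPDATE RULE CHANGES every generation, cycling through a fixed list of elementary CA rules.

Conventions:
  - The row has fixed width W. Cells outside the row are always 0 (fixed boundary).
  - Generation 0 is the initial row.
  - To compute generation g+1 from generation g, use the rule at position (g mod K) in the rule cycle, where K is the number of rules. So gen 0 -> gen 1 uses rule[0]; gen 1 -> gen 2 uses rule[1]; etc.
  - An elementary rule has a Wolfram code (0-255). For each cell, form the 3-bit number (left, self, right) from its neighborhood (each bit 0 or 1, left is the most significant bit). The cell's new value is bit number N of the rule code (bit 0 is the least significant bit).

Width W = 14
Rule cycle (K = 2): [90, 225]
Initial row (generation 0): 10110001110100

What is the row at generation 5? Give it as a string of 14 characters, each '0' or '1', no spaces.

Answer: 01101000110101

Derivation:
Gen 0: 10110001110100
Gen 1 (rule 90): 00111011010010
Gen 2 (rule 225): 10011101100000
Gen 3 (rule 90): 01110101110000
Gen 4 (rule 225): 00111010110111
Gen 5 (rule 90): 01101000110101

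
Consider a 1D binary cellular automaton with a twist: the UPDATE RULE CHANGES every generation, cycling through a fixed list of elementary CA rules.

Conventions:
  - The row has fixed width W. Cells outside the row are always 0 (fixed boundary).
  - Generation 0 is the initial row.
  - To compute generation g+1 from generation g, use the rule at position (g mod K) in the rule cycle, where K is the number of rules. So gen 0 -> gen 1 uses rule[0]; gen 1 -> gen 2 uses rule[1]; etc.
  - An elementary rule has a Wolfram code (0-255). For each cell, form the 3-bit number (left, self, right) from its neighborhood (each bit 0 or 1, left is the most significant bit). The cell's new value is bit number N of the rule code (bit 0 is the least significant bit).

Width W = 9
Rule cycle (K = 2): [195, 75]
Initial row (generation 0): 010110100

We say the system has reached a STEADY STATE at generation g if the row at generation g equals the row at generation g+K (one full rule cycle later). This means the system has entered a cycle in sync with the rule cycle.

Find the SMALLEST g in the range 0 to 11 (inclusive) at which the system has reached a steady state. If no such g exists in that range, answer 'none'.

Gen 0: 010110100
Gen 1 (rule 195): 100010001
Gen 2 (rule 75): 001100110
Gen 3 (rule 195): 110101010
Gen 4 (rule 75): 110000000
Gen 5 (rule 195): 010111111
Gen 6 (rule 75): 100100001
Gen 7 (rule 195): 001001110
Gen 8 (rule 75): 110011010
Gen 9 (rule 195): 010101000
Gen 10 (rule 75): 100000011
Gen 11 (rule 195): 001111101
Gen 12 (rule 75): 111000100
Gen 13 (rule 195): 011011001

Answer: none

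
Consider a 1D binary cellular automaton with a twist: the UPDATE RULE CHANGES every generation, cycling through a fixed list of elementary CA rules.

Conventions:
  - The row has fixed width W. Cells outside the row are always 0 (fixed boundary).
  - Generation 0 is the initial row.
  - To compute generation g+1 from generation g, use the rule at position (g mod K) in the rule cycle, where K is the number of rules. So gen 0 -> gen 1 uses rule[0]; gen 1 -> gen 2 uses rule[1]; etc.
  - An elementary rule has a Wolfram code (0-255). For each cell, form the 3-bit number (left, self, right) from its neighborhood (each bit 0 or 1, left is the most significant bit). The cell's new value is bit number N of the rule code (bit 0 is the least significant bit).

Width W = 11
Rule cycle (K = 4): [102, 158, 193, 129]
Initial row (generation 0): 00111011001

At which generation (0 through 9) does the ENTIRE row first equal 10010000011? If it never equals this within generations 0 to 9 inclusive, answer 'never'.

Gen 0: 00111011001
Gen 1 (rule 102): 01001101011
Gen 2 (rule 158): 11111001010
Gen 3 (rule 193): 01111000000
Gen 4 (rule 129): 00110011111
Gen 5 (rule 102): 01010100001
Gen 6 (rule 158): 11010110011
Gen 7 (rule 193): 01000010001
Gen 8 (rule 129): 00011000100
Gen 9 (rule 102): 00101001100

Answer: never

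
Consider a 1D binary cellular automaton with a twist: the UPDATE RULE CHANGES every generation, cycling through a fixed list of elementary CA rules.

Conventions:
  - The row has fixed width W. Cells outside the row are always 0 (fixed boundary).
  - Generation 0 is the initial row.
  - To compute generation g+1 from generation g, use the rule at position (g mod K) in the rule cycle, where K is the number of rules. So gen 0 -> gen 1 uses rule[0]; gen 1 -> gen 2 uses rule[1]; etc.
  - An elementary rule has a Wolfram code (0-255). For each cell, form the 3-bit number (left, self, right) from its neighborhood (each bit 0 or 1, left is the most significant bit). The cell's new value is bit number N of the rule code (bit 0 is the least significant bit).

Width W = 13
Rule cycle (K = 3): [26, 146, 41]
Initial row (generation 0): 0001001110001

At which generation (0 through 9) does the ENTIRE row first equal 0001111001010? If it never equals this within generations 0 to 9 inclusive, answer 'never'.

Answer: 9

Derivation:
Gen 0: 0001001110001
Gen 1 (rule 26): 0010111001010
Gen 2 (rule 146): 0100010110001
Gen 3 (rule 41): 0001001100100
Gen 4 (rule 26): 0010111011010
Gen 5 (rule 146): 0100010000001
Gen 6 (rule 41): 0001000111100
Gen 7 (rule 26): 0010101100010
Gen 8 (rule 146): 0100000010101
Gen 9 (rule 41): 0001111001010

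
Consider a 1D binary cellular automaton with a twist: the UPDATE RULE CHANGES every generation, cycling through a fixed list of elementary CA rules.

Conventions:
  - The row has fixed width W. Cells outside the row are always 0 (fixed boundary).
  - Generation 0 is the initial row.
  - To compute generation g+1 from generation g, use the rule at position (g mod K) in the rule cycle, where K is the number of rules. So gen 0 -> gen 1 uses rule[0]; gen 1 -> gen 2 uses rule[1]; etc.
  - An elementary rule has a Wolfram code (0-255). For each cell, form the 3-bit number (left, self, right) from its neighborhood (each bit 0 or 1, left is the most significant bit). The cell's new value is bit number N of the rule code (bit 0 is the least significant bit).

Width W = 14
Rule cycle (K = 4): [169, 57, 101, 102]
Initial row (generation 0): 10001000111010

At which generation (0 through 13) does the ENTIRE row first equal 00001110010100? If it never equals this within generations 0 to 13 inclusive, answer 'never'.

Answer: never

Derivation:
Gen 0: 10001000111010
Gen 1 (rule 169): 00100010110100
Gen 2 (rule 57): 10011001101011
Gen 3 (rule 101): 10001000111101
Gen 4 (rule 102): 10011001000111
Gen 5 (rule 169): 00010000010110
Gen 6 (rule 57): 11001111001101
Gen 7 (rule 101): 01000001000111
Gen 8 (rule 102): 11000011001001
Gen 9 (rule 169): 10011010000000
Gen 10 (rule 57): 01010101111111
Gen 11 (rule 101): 01111110000001
Gen 12 (rule 102): 10000010000011
Gen 13 (rule 169): 00111000111010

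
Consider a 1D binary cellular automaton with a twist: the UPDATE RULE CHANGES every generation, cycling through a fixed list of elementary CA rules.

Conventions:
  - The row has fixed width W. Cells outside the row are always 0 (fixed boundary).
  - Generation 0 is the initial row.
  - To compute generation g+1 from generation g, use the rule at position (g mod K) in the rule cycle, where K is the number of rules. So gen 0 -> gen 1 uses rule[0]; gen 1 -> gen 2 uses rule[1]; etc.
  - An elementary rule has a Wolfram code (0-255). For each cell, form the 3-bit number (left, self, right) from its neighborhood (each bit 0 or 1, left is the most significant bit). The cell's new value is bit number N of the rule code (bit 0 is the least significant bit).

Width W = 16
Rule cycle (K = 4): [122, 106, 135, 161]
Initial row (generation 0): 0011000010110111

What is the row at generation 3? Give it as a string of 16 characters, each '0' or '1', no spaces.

Answer: 0001101000011000

Derivation:
Gen 0: 0011000010110111
Gen 1 (rule 122): 0111100101111101
Gen 2 (rule 106): 1100101011000110
Gen 3 (rule 135): 0001101000011000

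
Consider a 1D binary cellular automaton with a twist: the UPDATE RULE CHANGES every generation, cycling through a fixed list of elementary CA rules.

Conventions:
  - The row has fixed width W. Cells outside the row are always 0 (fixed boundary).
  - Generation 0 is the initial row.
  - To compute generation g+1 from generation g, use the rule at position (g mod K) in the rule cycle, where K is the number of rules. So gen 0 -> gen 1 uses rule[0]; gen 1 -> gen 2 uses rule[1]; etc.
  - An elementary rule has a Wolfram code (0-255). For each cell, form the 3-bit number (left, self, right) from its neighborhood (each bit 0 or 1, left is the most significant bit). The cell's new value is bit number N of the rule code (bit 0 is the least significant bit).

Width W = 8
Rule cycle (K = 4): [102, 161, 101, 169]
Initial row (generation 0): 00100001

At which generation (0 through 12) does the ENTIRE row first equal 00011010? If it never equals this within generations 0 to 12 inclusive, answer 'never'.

Answer: 8

Derivation:
Gen 0: 00100001
Gen 1 (rule 102): 01100011
Gen 2 (rule 161): 00001000
Gen 3 (rule 101): 11101011
Gen 4 (rule 169): 11010110
Gen 5 (rule 102): 01111010
Gen 6 (rule 161): 00110100
Gen 7 (rule 101): 10011101
Gen 8 (rule 169): 00011010
Gen 9 (rule 102): 00101110
Gen 10 (rule 161): 10010100
Gen 11 (rule 101): 10011101
Gen 12 (rule 169): 00011010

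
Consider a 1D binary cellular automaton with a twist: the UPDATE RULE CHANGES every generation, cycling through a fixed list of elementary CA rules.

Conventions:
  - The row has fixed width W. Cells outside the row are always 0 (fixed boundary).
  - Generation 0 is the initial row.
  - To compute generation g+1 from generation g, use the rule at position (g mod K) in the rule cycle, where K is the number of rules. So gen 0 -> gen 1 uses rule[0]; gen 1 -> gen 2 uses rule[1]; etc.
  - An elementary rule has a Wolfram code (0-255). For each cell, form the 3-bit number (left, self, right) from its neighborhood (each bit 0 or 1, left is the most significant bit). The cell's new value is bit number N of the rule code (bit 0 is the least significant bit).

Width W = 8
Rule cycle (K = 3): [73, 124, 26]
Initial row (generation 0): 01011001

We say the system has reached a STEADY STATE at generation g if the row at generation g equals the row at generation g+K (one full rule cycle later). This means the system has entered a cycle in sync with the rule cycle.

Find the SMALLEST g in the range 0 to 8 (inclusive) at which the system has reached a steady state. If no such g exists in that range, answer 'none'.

Answer: none

Derivation:
Gen 0: 01011001
Gen 1 (rule 73): 00011000
Gen 2 (rule 124): 00011100
Gen 3 (rule 26): 00110010
Gen 4 (rule 73): 10110000
Gen 5 (rule 124): 11111000
Gen 6 (rule 26): 10000100
Gen 7 (rule 73): 00110001
Gen 8 (rule 124): 00111001
Gen 9 (rule 26): 01100110
Gen 10 (rule 73): 01100110
Gen 11 (rule 124): 01110111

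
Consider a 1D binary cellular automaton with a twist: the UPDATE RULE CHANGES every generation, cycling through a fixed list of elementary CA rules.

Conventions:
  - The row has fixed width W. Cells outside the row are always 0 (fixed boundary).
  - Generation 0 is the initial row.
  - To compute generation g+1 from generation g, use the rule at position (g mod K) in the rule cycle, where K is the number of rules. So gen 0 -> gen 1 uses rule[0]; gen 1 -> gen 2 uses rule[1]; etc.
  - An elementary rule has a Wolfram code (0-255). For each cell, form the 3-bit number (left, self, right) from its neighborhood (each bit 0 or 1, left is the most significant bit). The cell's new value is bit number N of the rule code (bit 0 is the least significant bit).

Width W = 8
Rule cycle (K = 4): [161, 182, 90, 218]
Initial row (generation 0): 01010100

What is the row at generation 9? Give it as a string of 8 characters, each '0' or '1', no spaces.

Gen 0: 01010100
Gen 1 (rule 161): 00101001
Gen 2 (rule 182): 01111111
Gen 3 (rule 90): 11000001
Gen 4 (rule 218): 11100010
Gen 5 (rule 161): 01001000
Gen 6 (rule 182): 11111100
Gen 7 (rule 90): 10000110
Gen 8 (rule 218): 01001111
Gen 9 (rule 161): 00000110

Answer: 00000110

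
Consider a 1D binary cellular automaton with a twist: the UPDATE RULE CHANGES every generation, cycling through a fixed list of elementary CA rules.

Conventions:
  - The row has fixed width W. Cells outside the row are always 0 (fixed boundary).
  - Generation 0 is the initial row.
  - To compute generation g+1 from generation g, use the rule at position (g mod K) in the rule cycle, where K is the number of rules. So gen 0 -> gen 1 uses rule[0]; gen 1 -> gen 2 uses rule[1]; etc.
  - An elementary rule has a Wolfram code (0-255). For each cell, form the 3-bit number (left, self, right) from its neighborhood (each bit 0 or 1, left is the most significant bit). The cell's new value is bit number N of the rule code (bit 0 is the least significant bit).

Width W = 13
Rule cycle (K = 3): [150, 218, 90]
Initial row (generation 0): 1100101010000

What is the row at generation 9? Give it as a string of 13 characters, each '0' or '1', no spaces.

Gen 0: 1100101010000
Gen 1 (rule 150): 0011101011000
Gen 2 (rule 218): 0111100011100
Gen 3 (rule 90): 1100110110110
Gen 4 (rule 150): 0011000000001
Gen 5 (rule 218): 0111100000010
Gen 6 (rule 90): 1100110000101
Gen 7 (rule 150): 0011001001101
Gen 8 (rule 218): 0111110111100
Gen 9 (rule 90): 1100010100110

Answer: 1100010100110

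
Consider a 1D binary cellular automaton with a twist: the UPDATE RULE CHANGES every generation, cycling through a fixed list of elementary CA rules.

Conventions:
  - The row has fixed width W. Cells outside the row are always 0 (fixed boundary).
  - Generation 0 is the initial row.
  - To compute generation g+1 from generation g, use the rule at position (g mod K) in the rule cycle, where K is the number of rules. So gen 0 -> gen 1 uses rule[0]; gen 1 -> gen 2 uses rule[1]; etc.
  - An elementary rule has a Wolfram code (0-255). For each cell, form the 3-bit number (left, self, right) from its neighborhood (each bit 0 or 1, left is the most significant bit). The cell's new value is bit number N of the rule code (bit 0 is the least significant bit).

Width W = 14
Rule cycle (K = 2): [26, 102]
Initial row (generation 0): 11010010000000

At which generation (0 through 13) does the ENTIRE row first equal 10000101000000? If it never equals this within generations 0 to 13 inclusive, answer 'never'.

Answer: never

Derivation:
Gen 0: 11010010000000
Gen 1 (rule 26): 10001101000000
Gen 2 (rule 102): 10010111000000
Gen 3 (rule 26): 01100100100000
Gen 4 (rule 102): 10101101100000
Gen 5 (rule 26): 00001001010000
Gen 6 (rule 102): 00011011110000
Gen 7 (rule 26): 00110010001000
Gen 8 (rule 102): 01010110011000
Gen 9 (rule 26): 10000101110100
Gen 10 (rule 102): 10001110011100
Gen 11 (rule 26): 01011001110010
Gen 12 (rule 102): 11101010010110
Gen 13 (rule 26): 10000001100101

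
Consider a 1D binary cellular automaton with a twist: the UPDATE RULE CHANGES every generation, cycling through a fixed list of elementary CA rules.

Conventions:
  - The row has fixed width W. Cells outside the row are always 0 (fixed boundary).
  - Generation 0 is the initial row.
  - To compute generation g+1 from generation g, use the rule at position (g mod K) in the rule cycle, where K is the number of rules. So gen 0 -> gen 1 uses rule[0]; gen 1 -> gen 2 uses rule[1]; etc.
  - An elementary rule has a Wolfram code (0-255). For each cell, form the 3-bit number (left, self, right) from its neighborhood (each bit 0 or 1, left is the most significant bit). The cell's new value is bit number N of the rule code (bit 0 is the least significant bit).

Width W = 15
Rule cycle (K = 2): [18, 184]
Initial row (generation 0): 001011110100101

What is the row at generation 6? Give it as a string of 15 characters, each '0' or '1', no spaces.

Gen 0: 001011110100101
Gen 1 (rule 18): 010000000011000
Gen 2 (rule 184): 001000000010100
Gen 3 (rule 18): 010100000100010
Gen 4 (rule 184): 001010000010001
Gen 5 (rule 18): 010001000101010
Gen 6 (rule 184): 001000100010101

Answer: 001000100010101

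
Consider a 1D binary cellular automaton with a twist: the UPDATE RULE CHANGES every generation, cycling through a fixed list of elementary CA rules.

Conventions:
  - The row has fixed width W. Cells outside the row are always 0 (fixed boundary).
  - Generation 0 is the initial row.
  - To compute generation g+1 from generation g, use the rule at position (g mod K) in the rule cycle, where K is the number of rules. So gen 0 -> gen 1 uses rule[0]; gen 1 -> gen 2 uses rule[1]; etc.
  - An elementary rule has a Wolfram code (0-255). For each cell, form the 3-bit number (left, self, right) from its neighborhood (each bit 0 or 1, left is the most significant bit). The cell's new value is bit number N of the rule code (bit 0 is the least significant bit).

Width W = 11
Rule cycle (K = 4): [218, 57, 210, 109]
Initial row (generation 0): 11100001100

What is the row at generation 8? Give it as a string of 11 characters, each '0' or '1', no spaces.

Answer: 01111100101

Derivation:
Gen 0: 11100001100
Gen 1 (rule 218): 11110011110
Gen 2 (rule 57): 10001010001
Gen 3 (rule 210): 01010001010
Gen 4 (rule 109): 01110101110
Gen 5 (rule 218): 11110001111
Gen 6 (rule 57): 10001101000
Gen 7 (rule 210): 01010100100
Gen 8 (rule 109): 01111100101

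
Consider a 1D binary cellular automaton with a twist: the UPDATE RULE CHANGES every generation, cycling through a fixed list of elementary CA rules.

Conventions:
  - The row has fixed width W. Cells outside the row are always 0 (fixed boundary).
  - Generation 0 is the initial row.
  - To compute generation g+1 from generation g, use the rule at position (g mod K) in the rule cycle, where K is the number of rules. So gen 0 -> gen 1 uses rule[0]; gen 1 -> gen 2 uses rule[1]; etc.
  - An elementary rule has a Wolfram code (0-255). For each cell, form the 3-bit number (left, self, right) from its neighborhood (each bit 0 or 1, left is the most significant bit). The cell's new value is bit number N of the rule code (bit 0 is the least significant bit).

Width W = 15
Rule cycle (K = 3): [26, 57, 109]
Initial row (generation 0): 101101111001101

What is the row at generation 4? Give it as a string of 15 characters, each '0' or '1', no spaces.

Answer: 011011100011000

Derivation:
Gen 0: 101101111001101
Gen 1 (rule 26): 001001000111000
Gen 2 (rule 57): 100100110100111
Gen 3 (rule 109): 100100111100101
Gen 4 (rule 26): 011011100011000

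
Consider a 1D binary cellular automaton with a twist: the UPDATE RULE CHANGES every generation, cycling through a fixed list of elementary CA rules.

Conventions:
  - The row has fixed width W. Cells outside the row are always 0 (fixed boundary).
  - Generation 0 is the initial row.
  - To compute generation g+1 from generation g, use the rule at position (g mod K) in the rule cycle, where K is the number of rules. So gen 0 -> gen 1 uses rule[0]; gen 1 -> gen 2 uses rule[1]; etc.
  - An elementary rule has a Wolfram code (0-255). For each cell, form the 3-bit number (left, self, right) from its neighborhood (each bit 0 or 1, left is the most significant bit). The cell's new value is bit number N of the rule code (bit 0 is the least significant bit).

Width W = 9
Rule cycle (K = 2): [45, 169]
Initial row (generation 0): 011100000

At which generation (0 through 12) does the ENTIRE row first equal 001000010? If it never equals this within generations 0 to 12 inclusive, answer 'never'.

Gen 0: 011100000
Gen 1 (rule 45): 010001111
Gen 2 (rule 169): 000101110
Gen 3 (rule 45): 110111000
Gen 4 (rule 169): 101110011
Gen 5 (rule 45): 111000010
Gen 6 (rule 169): 110011000
Gen 7 (rule 45): 100010011
Gen 8 (rule 169): 001000010
Gen 9 (rule 45): 101011010
Gen 10 (rule 169): 010110100
Gen 11 (rule 45): 011101101
Gen 12 (rule 169): 011011010

Answer: 8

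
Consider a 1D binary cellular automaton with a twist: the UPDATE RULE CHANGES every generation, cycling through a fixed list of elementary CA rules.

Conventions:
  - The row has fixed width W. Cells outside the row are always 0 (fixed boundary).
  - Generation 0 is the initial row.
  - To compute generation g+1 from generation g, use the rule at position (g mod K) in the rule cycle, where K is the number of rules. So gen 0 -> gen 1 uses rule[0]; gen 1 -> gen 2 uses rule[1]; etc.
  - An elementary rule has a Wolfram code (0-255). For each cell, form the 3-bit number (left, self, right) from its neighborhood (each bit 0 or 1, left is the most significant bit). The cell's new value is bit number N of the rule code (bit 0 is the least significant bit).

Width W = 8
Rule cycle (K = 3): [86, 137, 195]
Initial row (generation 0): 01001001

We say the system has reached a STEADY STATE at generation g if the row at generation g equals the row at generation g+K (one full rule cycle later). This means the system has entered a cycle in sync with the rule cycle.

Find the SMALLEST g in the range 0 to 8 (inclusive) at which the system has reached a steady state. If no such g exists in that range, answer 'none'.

Answer: none

Derivation:
Gen 0: 01001001
Gen 1 (rule 86): 11111111
Gen 2 (rule 137): 11111110
Gen 3 (rule 195): 01111110
Gen 4 (rule 86): 10000011
Gen 5 (rule 137): 00111010
Gen 6 (rule 195): 11011000
Gen 7 (rule 86): 01001100
Gen 8 (rule 137): 00001001
Gen 9 (rule 195): 11110010
Gen 10 (rule 86): 00011111
Gen 11 (rule 137): 11011110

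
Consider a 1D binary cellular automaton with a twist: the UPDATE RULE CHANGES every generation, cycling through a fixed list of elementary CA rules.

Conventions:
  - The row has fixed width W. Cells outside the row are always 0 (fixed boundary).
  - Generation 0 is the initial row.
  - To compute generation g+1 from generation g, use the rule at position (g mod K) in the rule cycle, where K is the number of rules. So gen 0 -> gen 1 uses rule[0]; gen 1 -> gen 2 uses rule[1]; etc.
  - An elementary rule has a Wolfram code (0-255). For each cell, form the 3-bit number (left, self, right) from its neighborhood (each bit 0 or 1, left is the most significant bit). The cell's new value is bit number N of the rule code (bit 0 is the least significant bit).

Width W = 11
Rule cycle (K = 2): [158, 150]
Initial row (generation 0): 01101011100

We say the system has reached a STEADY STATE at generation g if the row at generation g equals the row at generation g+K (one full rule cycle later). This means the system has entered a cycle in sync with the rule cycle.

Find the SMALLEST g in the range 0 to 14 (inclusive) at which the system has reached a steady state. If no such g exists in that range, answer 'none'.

Gen 0: 01101011100
Gen 1 (rule 158): 11001011010
Gen 2 (rule 150): 00111000011
Gen 3 (rule 158): 01110100110
Gen 4 (rule 150): 10100111001
Gen 5 (rule 158): 10111110111
Gen 6 (rule 150): 10011100010
Gen 7 (rule 158): 11111010111
Gen 8 (rule 150): 01110010010
Gen 9 (rule 158): 11101111111
Gen 10 (rule 150): 01000111110
Gen 11 (rule 158): 11101111101
Gen 12 (rule 150): 01000111001
Gen 13 (rule 158): 11101110111
Gen 14 (rule 150): 01000100010
Gen 15 (rule 158): 11101110111
Gen 16 (rule 150): 01000100010

Answer: 13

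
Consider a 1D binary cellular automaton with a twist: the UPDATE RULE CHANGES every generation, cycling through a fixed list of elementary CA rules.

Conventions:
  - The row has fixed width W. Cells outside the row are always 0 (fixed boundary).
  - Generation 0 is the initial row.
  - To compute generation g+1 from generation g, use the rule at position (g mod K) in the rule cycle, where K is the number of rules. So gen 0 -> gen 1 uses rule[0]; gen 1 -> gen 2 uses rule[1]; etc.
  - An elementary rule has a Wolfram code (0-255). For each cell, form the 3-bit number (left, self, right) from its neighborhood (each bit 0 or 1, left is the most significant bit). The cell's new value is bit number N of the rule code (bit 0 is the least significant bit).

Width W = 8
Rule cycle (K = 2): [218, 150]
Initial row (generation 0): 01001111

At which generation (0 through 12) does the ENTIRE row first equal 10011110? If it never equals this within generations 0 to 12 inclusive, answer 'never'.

Gen 0: 01001111
Gen 1 (rule 218): 10111111
Gen 2 (rule 150): 10011110
Gen 3 (rule 218): 01111111
Gen 4 (rule 150): 10111110
Gen 5 (rule 218): 00111111
Gen 6 (rule 150): 01011110
Gen 7 (rule 218): 10011111
Gen 8 (rule 150): 11101110
Gen 9 (rule 218): 11101111
Gen 10 (rule 150): 01000110
Gen 11 (rule 218): 10101111
Gen 12 (rule 150): 10100110

Answer: 2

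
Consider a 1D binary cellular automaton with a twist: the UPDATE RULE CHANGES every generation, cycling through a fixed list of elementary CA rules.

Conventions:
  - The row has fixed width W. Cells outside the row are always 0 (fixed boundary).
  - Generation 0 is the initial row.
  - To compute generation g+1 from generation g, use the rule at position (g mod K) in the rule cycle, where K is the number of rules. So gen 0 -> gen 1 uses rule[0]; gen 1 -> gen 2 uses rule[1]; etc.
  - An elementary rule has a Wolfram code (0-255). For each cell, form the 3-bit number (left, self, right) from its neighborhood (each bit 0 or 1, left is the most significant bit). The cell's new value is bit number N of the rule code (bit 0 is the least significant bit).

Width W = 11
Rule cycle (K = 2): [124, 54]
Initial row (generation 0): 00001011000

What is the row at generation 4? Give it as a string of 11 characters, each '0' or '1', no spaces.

Answer: 00100100100

Derivation:
Gen 0: 00001011000
Gen 1 (rule 124): 00001111100
Gen 2 (rule 54): 00010000010
Gen 3 (rule 124): 00011000011
Gen 4 (rule 54): 00100100100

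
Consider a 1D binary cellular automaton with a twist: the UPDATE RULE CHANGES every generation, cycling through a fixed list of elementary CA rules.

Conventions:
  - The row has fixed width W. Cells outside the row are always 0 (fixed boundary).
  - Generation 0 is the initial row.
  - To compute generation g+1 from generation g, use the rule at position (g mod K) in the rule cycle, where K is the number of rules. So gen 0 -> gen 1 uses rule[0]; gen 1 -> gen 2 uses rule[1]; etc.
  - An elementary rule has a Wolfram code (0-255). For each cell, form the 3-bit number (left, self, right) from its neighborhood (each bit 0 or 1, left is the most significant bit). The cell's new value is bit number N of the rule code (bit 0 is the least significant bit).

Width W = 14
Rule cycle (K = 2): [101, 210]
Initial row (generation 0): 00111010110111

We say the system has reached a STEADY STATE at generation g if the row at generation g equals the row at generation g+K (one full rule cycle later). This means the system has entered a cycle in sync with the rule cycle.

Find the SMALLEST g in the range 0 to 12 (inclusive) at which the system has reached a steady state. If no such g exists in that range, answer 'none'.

Gen 0: 00111010110111
Gen 1 (rule 101): 10001111011001
Gen 2 (rule 210): 01010111001110
Gen 3 (rule 101): 01111001000010
Gen 4 (rule 210): 10111110100101
Gen 5 (rule 101): 11000011100111
Gen 6 (rule 210): 01100101111011
Gen 7 (rule 101): 00100110001101
Gen 8 (rule 210): 01011011010100
Gen 9 (rule 101): 01101101111101
Gen 10 (rule 210): 10100100111100
Gen 11 (rule 101): 11100100000101
Gen 12 (rule 210): 01111010001000
Gen 13 (rule 101): 00001110101011
Gen 14 (rule 210): 00010110000001

Answer: none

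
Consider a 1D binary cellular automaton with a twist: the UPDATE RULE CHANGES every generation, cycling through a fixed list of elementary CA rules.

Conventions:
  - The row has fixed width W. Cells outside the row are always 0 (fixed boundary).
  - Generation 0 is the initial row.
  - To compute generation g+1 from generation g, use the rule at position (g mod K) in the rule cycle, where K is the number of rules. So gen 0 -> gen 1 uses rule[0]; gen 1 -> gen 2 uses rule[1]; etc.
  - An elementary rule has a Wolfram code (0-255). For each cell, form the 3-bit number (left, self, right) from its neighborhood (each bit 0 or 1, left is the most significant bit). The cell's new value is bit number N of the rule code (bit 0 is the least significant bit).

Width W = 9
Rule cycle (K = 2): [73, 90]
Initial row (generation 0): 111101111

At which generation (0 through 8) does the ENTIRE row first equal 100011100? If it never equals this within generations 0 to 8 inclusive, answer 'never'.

Gen 0: 111101111
Gen 1 (rule 73): 100101001
Gen 2 (rule 90): 011000110
Gen 3 (rule 73): 011010110
Gen 4 (rule 90): 111000111
Gen 5 (rule 73): 101010101
Gen 6 (rule 90): 000000000
Gen 7 (rule 73): 111111111
Gen 8 (rule 90): 100000001

Answer: never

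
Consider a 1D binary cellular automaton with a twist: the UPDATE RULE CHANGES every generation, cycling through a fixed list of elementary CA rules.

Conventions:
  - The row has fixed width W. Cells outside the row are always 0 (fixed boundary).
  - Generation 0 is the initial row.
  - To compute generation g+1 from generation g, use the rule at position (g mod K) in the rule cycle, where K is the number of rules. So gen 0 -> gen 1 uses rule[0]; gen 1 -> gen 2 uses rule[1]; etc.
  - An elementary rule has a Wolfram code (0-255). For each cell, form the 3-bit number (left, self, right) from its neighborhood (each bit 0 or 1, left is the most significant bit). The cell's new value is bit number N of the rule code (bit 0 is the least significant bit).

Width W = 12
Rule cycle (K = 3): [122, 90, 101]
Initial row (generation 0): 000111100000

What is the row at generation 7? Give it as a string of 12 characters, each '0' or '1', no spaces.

Answer: 100011011101

Derivation:
Gen 0: 000111100000
Gen 1 (rule 122): 001100110000
Gen 2 (rule 90): 011111111000
Gen 3 (rule 101): 000000001011
Gen 4 (rule 122): 000000010111
Gen 5 (rule 90): 000000100101
Gen 6 (rule 101): 111110100111
Gen 7 (rule 122): 100011011101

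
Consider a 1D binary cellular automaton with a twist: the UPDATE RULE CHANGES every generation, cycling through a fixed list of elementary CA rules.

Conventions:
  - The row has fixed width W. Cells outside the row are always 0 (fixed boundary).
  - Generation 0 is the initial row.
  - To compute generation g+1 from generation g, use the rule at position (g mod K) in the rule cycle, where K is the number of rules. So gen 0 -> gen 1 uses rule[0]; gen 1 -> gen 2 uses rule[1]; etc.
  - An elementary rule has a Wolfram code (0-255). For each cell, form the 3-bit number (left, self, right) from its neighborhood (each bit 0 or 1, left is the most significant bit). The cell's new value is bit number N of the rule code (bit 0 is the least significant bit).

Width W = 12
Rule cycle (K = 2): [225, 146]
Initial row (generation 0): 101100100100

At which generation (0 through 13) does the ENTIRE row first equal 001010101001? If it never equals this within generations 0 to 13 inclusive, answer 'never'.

Answer: 5

Derivation:
Gen 0: 101100100100
Gen 1 (rule 225): 010100000001
Gen 2 (rule 146): 100010000010
Gen 3 (rule 225): 001000111000
Gen 4 (rule 146): 010101010100
Gen 5 (rule 225): 001010101001
Gen 6 (rule 146): 010000000110
Gen 7 (rule 225): 000111110010
Gen 8 (rule 146): 001011101101
Gen 9 (rule 225): 100101110110
Gen 10 (rule 146): 011000100001
Gen 11 (rule 225): 001010001100
Gen 12 (rule 146): 010001010010
Gen 13 (rule 225): 000100100000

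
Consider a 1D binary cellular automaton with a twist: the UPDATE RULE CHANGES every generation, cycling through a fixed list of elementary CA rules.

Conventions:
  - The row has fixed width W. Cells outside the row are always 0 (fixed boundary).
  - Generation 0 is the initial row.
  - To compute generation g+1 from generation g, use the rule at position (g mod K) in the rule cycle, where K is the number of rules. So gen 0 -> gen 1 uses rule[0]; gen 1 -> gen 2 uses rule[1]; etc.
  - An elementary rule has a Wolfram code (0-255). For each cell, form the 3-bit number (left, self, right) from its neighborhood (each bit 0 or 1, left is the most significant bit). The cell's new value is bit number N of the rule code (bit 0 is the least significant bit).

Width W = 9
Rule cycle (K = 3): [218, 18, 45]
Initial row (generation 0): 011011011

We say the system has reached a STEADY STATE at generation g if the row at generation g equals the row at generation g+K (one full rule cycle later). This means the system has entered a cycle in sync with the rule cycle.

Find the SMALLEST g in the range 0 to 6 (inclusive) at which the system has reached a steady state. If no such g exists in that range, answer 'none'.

Gen 0: 011011011
Gen 1 (rule 218): 111011011
Gen 2 (rule 18): 000000000
Gen 3 (rule 45): 111111111
Gen 4 (rule 218): 111111111
Gen 5 (rule 18): 000000000
Gen 6 (rule 45): 111111111
Gen 7 (rule 218): 111111111
Gen 8 (rule 18): 000000000
Gen 9 (rule 45): 111111111

Answer: 2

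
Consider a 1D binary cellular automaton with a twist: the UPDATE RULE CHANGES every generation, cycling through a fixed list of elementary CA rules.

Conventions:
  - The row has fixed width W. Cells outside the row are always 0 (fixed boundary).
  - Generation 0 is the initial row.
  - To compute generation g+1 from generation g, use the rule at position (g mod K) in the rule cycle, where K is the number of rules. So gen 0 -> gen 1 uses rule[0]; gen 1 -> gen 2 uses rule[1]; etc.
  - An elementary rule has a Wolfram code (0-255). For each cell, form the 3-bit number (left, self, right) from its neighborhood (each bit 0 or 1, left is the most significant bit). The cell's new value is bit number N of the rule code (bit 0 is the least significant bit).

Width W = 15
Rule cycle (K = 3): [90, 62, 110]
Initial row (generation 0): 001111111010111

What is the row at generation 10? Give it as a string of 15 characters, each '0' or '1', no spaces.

Answer: 100111010111001

Derivation:
Gen 0: 001111111010111
Gen 1 (rule 90): 011000001000101
Gen 2 (rule 62): 110100011101111
Gen 3 (rule 110): 111100110111001
Gen 4 (rule 90): 100111110101110
Gen 5 (rule 62): 111100001111001
Gen 6 (rule 110): 100100011001011
Gen 7 (rule 90): 011010111110011
Gen 8 (rule 62): 110111100001110
Gen 9 (rule 110): 111100100011010
Gen 10 (rule 90): 100111010111001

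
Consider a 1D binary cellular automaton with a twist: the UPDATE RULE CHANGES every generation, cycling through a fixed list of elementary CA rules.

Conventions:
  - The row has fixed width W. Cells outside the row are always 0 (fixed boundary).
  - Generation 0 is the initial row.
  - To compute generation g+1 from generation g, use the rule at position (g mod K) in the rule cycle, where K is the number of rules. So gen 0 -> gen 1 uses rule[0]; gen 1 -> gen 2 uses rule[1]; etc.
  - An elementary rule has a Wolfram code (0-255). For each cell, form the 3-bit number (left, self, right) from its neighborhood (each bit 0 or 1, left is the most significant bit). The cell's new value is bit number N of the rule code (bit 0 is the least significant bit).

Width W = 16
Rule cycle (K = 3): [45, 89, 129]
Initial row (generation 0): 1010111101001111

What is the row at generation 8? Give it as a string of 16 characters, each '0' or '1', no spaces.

Answer: 0100001111010001

Derivation:
Gen 0: 1010111101001111
Gen 1 (rule 45): 1111100011001000
Gen 2 (rule 89): 1000111011100111
Gen 3 (rule 129): 0010010001000010
Gen 4 (rule 45): 1010010101011010
Gen 5 (rule 89): 0001000000011001
Gen 6 (rule 129): 1100011111000000
Gen 7 (rule 45): 1001010000011111
Gen 8 (rule 89): 0100001111010001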